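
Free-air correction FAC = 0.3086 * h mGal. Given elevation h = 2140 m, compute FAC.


FAC = 0.3086 * h
= 0.3086 * 2140
= 660.404 mGal

660.404


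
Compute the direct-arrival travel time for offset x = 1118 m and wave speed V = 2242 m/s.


t = x / V
= 1118 / 2242
= 0.4987 s

0.4987


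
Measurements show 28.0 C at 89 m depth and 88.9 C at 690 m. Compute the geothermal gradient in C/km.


dT = 88.9 - 28.0 = 60.9 C
dz = 690 - 89 = 601 m
gradient = dT/dz * 1000 = 60.9/601 * 1000 = 101.3311 C/km

101.3311


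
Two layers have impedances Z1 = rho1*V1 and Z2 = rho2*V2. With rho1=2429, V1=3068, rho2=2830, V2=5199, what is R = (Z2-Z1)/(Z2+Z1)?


Z1 = 2429 * 3068 = 7452172
Z2 = 2830 * 5199 = 14713170
R = (14713170 - 7452172) / (14713170 + 7452172) = 7260998 / 22165342 = 0.3276

0.3276


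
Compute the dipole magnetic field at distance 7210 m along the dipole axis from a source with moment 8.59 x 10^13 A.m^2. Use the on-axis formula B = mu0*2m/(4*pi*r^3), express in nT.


m = 8.59 x 10^13 = 85900000000000 A.m^2
2m = 171800000000000 A.m^2
r^3 = 7210^3 = 374805361000
B = (4pi*10^-7) * 171800000000000 / (4*pi * 374805361000) * 1e9
= 215890247.154691 / 4709943074574.68 * 1e9
= 45837.1245 nT

45837.1245


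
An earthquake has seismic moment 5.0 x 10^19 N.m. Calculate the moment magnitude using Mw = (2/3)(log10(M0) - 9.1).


log10(M0) = log10(5.0 x 10^19) = 19.699
Mw = 2/3 * (19.699 - 9.1)
= 2/3 * 10.599
= 7.07

7.07


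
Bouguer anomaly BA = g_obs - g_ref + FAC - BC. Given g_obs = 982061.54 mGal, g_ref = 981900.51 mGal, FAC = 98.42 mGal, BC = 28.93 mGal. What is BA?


BA = g_obs - g_ref + FAC - BC
= 982061.54 - 981900.51 + 98.42 - 28.93
= 230.52 mGal

230.52


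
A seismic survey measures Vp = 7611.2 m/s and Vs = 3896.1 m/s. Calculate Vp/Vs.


Vp/Vs = 7611.2 / 3896.1
= 1.9535

1.9535


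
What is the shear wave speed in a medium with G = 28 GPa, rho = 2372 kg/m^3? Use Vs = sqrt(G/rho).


Convert G to Pa: G = 28e9 Pa
Compute G/rho = 28e9 / 2372 = 11804384.4857
Vs = sqrt(11804384.4857) = 3435.75 m/s

3435.75


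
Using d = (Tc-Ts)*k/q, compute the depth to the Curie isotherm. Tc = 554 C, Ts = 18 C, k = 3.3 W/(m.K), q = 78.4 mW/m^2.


T_Curie - T_surf = 554 - 18 = 536 C
Convert q to W/m^2: 78.4 mW/m^2 = 0.0784 W/m^2
d = 536 * 3.3 / 0.0784 = 22561.22 m

22561.22


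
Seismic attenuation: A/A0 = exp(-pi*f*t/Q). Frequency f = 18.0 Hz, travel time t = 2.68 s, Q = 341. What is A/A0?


pi*f*t/Q = pi*18.0*2.68/341 = 0.444429
A/A0 = exp(-0.444429) = 0.64119

0.64119


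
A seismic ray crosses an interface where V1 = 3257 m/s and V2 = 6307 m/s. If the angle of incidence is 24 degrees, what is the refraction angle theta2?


sin(theta1) = sin(24 deg) = 0.406737
sin(theta2) = V2/V1 * sin(theta1) = 6307/3257 * 0.406737 = 0.787623
theta2 = arcsin(0.787623) = 51.9639 degrees

51.9639


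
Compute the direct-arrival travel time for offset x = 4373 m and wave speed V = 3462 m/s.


t = x / V
= 4373 / 3462
= 1.2631 s

1.2631


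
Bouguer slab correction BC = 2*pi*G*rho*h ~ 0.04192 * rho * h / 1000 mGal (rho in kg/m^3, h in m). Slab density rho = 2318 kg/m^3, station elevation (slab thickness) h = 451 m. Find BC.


BC = 0.04192 * rho * h / 1000
= 0.04192 * 2318 * 451 / 1000
= 43.8239 mGal

43.8239


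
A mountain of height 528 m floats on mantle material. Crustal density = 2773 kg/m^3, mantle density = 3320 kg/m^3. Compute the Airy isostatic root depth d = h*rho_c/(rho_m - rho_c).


rho_m - rho_c = 3320 - 2773 = 547
d = 528 * 2773 / 547
= 1464144 / 547
= 2676.68 m

2676.68


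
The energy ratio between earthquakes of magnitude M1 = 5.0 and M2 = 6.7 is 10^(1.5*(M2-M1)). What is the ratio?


M2 - M1 = 6.7 - 5.0 = 1.7
1.5 * 1.7 = 2.55
ratio = 10^2.55 = 354.81

354.81


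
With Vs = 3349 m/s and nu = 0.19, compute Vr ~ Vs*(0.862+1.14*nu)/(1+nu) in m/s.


Numerator factor = 0.862 + 1.14*0.19 = 1.0786
Denominator = 1 + 0.19 = 1.19
Vr = 3349 * 1.0786 / 1.19 = 3035.49 m/s

3035.49


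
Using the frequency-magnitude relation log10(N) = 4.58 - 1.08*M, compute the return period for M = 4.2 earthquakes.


log10(N) = 4.58 - 1.08*4.2 = 0.044
N = 10^0.044 = 1.106624
T = 1/N = 1/1.106624 = 0.9036 years

0.9036


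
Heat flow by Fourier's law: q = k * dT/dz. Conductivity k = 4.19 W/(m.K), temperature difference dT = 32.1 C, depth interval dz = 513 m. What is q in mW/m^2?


q = k * dT / dz * 1000
= 4.19 * 32.1 / 513 * 1000
= 0.262181 * 1000
= 262.1813 mW/m^2

262.1813


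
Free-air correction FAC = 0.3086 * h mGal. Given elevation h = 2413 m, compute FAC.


FAC = 0.3086 * h
= 0.3086 * 2413
= 744.6518 mGal

744.6518


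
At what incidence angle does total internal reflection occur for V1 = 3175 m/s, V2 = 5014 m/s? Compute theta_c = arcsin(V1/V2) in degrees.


V1/V2 = 3175/5014 = 0.633227
theta_c = arcsin(0.633227) = 39.2886 degrees

39.2886


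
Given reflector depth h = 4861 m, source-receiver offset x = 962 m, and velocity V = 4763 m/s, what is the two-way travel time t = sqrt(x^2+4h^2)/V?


x^2 + 4h^2 = 962^2 + 4*4861^2 = 925444 + 94517284 = 95442728
sqrt(95442728) = 9769.4794
t = 9769.4794 / 4763 = 2.0511 s

2.0511


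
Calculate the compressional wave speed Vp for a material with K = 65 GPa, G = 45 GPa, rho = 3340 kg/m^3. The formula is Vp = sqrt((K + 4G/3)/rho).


First compute the effective modulus:
K + 4G/3 = 65e9 + 4*45e9/3 = 125000000000.0 Pa
Then divide by density:
125000000000.0 / 3340 = 37425149.7006 Pa/(kg/m^3)
Take the square root:
Vp = sqrt(37425149.7006) = 6117.61 m/s

6117.61


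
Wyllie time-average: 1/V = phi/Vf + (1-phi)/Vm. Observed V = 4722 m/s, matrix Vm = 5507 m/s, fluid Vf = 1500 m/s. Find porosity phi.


1/V - 1/Vm = 1/4722 - 1/5507 = 3.019e-05
1/Vf - 1/Vm = 1/1500 - 1/5507 = 0.00048508
phi = 3.019e-05 / 0.00048508 = 0.0622

0.0622


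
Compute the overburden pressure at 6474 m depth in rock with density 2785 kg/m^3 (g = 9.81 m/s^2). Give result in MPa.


P = rho * g * z / 1e6
= 2785 * 9.81 * 6474 / 1e6
= 176875182.9 / 1e6
= 176.8752 MPa

176.8752


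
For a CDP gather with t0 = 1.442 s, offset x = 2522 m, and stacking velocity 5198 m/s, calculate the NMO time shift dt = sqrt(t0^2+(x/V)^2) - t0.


x/Vnmo = 2522/5198 = 0.485187
(x/Vnmo)^2 = 0.235406
t0^2 = 2.079364
sqrt(2.079364 + 0.235406) = 1.521437
dt = 1.521437 - 1.442 = 0.079437

0.079437


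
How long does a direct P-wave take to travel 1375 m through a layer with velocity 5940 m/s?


t = x / V
= 1375 / 5940
= 0.2315 s

0.2315


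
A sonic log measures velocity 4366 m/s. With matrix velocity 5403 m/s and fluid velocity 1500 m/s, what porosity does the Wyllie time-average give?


1/V - 1/Vm = 1/4366 - 1/5403 = 4.396e-05
1/Vf - 1/Vm = 1/1500 - 1/5403 = 0.00048158
phi = 4.396e-05 / 0.00048158 = 0.0913

0.0913


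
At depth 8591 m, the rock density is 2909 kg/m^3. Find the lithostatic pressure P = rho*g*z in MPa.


P = rho * g * z / 1e6
= 2909 * 9.81 * 8591 / 1e6
= 245163858.39 / 1e6
= 245.1639 MPa

245.1639


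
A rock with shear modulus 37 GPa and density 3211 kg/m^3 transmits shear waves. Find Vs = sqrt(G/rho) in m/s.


Convert G to Pa: G = 37e9 Pa
Compute G/rho = 37e9 / 3211 = 11522890.0654
Vs = sqrt(11522890.0654) = 3394.54 m/s

3394.54


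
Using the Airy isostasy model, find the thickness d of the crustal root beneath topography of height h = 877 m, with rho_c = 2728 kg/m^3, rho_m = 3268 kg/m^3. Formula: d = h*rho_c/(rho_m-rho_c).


rho_m - rho_c = 3268 - 2728 = 540
d = 877 * 2728 / 540
= 2392456 / 540
= 4430.47 m

4430.47


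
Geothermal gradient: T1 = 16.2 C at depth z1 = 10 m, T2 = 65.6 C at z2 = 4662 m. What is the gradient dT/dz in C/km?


dT = 65.6 - 16.2 = 49.4 C
dz = 4662 - 10 = 4652 m
gradient = dT/dz * 1000 = 49.4/4652 * 1000 = 10.6191 C/km

10.6191


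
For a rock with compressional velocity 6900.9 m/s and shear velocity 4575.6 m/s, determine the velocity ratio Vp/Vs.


Vp/Vs = 6900.9 / 4575.6
= 1.5082

1.5082


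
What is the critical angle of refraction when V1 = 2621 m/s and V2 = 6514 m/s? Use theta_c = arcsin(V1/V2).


V1/V2 = 2621/6514 = 0.402364
theta_c = arcsin(0.402364) = 23.7261 degrees

23.7261


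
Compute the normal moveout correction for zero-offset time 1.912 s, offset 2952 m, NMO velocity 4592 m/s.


x/Vnmo = 2952/4592 = 0.642857
(x/Vnmo)^2 = 0.413265
t0^2 = 3.655744
sqrt(3.655744 + 0.413265) = 2.017179
dt = 2.017179 - 1.912 = 0.105179

0.105179


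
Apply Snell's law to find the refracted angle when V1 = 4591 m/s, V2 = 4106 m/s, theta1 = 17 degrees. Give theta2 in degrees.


sin(theta1) = sin(17 deg) = 0.292372
sin(theta2) = V2/V1 * sin(theta1) = 4106/4591 * 0.292372 = 0.261485
theta2 = arcsin(0.261485) = 15.1582 degrees

15.1582


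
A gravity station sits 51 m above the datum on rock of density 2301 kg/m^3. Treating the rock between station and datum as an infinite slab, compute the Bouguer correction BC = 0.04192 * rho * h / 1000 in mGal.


BC = 0.04192 * rho * h / 1000
= 0.04192 * 2301 * 51 / 1000
= 4.9194 mGal

4.9194


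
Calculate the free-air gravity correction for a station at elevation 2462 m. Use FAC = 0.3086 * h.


FAC = 0.3086 * h
= 0.3086 * 2462
= 759.7732 mGal

759.7732


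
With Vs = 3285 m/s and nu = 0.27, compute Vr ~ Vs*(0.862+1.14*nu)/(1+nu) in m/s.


Numerator factor = 0.862 + 1.14*0.27 = 1.1698
Denominator = 1 + 0.27 = 1.27
Vr = 3285 * 1.1698 / 1.27 = 3025.82 m/s

3025.82


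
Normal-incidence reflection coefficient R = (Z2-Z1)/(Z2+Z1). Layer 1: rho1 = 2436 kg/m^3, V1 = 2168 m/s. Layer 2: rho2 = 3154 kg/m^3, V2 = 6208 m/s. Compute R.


Z1 = 2436 * 2168 = 5281248
Z2 = 3154 * 6208 = 19580032
R = (19580032 - 5281248) / (19580032 + 5281248) = 14298784 / 24861280 = 0.5751

0.5751


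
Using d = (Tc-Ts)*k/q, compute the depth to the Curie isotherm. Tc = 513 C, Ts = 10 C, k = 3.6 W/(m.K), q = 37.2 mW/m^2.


T_Curie - T_surf = 513 - 10 = 503 C
Convert q to W/m^2: 37.2 mW/m^2 = 0.0372 W/m^2
d = 503 * 3.6 / 0.0372 = 48677.42 m

48677.42


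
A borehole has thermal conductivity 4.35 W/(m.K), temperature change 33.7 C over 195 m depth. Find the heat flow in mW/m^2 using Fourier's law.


q = k * dT / dz * 1000
= 4.35 * 33.7 / 195 * 1000
= 0.751769 * 1000
= 751.7692 mW/m^2

751.7692


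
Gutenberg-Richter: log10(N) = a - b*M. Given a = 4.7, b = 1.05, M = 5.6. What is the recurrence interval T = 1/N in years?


log10(N) = 4.7 - 1.05*5.6 = -1.18
N = 10^-1.18 = 0.066069
T = 1/N = 1/0.066069 = 15.1356 years

15.1356


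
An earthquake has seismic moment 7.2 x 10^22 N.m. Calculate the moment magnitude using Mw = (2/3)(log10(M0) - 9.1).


log10(M0) = log10(7.2 x 10^22) = 22.8573
Mw = 2/3 * (22.8573 - 9.1)
= 2/3 * 13.7573
= 9.17

9.17


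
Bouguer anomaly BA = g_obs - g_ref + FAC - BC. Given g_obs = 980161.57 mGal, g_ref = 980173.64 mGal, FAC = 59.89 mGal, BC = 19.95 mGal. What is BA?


BA = g_obs - g_ref + FAC - BC
= 980161.57 - 980173.64 + 59.89 - 19.95
= 27.87 mGal

27.87


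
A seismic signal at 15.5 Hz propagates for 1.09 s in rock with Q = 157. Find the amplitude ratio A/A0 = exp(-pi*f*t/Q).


pi*f*t/Q = pi*15.5*1.09/157 = 0.338071
A/A0 = exp(-0.338071) = 0.713144

0.713144


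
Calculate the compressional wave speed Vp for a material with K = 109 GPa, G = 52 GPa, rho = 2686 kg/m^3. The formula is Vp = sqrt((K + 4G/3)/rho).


First compute the effective modulus:
K + 4G/3 = 109e9 + 4*52e9/3 = 178333333333.33 Pa
Then divide by density:
178333333333.33 / 2686 = 66393646.066 Pa/(kg/m^3)
Take the square root:
Vp = sqrt(66393646.066) = 8148.23 m/s

8148.23


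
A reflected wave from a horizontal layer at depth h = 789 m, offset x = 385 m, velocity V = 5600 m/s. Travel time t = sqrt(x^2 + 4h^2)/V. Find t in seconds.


x^2 + 4h^2 = 385^2 + 4*789^2 = 148225 + 2490084 = 2638309
sqrt(2638309) = 1624.2872
t = 1624.2872 / 5600 = 0.2901 s

0.2901


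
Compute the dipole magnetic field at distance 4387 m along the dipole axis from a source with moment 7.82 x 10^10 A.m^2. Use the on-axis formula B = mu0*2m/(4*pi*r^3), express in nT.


m = 7.82 x 10^10 = 78200000000 A.m^2
2m = 156400000000 A.m^2
r^3 = 4387^3 = 84431188603
B = (4pi*10^-7) * 156400000000 / (4*pi * 84431188603) * 1e9
= 196538.036409 / 1060993607396.16 * 1e9
= 185.2396 nT

185.2396


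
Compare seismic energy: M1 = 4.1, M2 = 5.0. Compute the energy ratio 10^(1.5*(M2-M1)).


M2 - M1 = 5.0 - 4.1 = 0.9
1.5 * 0.9 = 1.35
ratio = 10^1.35 = 22.39

22.39


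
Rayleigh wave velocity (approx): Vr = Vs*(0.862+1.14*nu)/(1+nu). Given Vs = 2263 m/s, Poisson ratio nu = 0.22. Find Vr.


Numerator factor = 0.862 + 1.14*0.22 = 1.1128
Denominator = 1 + 0.22 = 1.22
Vr = 2263 * 1.1128 / 1.22 = 2064.15 m/s

2064.15


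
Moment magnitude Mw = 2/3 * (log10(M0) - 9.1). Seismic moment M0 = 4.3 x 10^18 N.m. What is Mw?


log10(M0) = log10(4.3 x 10^18) = 18.6335
Mw = 2/3 * (18.6335 - 9.1)
= 2/3 * 9.5335
= 6.36

6.36


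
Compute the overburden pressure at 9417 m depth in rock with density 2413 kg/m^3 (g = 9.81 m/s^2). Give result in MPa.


P = rho * g * z / 1e6
= 2413 * 9.81 * 9417 / 1e6
= 222914798.01 / 1e6
= 222.9148 MPa

222.9148


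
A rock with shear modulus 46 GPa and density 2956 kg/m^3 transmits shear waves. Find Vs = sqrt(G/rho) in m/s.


Convert G to Pa: G = 46e9 Pa
Compute G/rho = 46e9 / 2956 = 15561569.6888
Vs = sqrt(15561569.6888) = 3944.82 m/s

3944.82


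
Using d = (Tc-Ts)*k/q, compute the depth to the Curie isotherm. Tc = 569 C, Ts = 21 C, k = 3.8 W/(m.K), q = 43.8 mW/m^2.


T_Curie - T_surf = 569 - 21 = 548 C
Convert q to W/m^2: 43.8 mW/m^2 = 0.0438 W/m^2
d = 548 * 3.8 / 0.0438 = 47543.38 m

47543.38


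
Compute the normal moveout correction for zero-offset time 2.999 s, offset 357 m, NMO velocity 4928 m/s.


x/Vnmo = 357/4928 = 0.072443
(x/Vnmo)^2 = 0.005248
t0^2 = 8.994001
sqrt(8.994001 + 0.005248) = 2.999875
dt = 2.999875 - 2.999 = 0.000875

8.750000e-04


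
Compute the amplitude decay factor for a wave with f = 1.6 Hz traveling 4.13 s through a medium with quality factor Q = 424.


pi*f*t/Q = pi*1.6*4.13/424 = 0.048961
A/A0 = exp(-0.048961) = 0.952218

0.952218


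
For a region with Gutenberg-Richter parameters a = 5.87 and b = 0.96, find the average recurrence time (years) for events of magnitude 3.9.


log10(N) = 5.87 - 0.96*3.9 = 2.126
N = 10^2.126 = 133.659552
T = 1/N = 1/133.659552 = 0.0075 years

0.0075


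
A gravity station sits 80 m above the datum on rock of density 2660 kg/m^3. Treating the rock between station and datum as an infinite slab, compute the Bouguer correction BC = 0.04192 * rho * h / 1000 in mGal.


BC = 0.04192 * rho * h / 1000
= 0.04192 * 2660 * 80 / 1000
= 8.9206 mGal

8.9206


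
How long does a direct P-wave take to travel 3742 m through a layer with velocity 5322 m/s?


t = x / V
= 3742 / 5322
= 0.7031 s

0.7031


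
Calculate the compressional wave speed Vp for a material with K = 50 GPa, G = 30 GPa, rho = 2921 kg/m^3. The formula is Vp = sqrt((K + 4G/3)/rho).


First compute the effective modulus:
K + 4G/3 = 50e9 + 4*30e9/3 = 90000000000.0 Pa
Then divide by density:
90000000000.0 / 2921 = 30811365.9706 Pa/(kg/m^3)
Take the square root:
Vp = sqrt(30811365.9706) = 5550.8 m/s

5550.8


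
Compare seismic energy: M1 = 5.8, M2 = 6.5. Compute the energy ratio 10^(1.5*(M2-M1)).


M2 - M1 = 6.5 - 5.8 = 0.7
1.5 * 0.7 = 1.05
ratio = 10^1.05 = 11.22

11.22


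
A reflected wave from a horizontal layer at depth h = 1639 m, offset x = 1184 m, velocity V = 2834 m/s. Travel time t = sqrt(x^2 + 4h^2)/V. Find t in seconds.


x^2 + 4h^2 = 1184^2 + 4*1639^2 = 1401856 + 10745284 = 12147140
sqrt(12147140) = 3485.2747
t = 3485.2747 / 2834 = 1.2298 s

1.2298


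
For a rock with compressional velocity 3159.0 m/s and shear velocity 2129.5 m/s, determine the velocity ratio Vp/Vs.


Vp/Vs = 3159.0 / 2129.5
= 1.4834

1.4834


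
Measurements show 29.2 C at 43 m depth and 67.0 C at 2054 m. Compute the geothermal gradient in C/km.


dT = 67.0 - 29.2 = 37.8 C
dz = 2054 - 43 = 2011 m
gradient = dT/dz * 1000 = 37.8/2011 * 1000 = 18.7966 C/km

18.7966


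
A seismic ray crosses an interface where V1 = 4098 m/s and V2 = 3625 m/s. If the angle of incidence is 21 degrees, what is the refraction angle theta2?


sin(theta1) = sin(21 deg) = 0.358368
sin(theta2) = V2/V1 * sin(theta1) = 3625/4098 * 0.358368 = 0.317004
theta2 = arcsin(0.317004) = 18.4819 degrees

18.4819


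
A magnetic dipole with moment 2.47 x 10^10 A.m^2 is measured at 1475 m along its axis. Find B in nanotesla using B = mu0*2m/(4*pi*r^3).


m = 2.47 x 10^10 = 24700000000 A.m^2
2m = 49400000000 A.m^2
r^3 = 1475^3 = 3209046875
B = (4pi*10^-7) * 49400000000 / (4*pi * 3209046875) * 1e9
= 62077.870835 / 40326072350.1 * 1e9
= 1539.3979 nT

1539.3979


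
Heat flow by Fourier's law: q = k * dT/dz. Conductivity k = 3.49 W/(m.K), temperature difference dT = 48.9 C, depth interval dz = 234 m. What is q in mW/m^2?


q = k * dT / dz * 1000
= 3.49 * 48.9 / 234 * 1000
= 0.729321 * 1000
= 729.3205 mW/m^2

729.3205


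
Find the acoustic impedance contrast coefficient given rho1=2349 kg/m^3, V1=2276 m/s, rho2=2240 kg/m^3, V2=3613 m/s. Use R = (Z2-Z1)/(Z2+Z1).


Z1 = 2349 * 2276 = 5346324
Z2 = 2240 * 3613 = 8093120
R = (8093120 - 5346324) / (8093120 + 5346324) = 2746796 / 13439444 = 0.2044

0.2044


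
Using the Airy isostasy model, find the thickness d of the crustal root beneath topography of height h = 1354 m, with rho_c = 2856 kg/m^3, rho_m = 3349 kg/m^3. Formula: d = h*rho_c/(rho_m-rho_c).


rho_m - rho_c = 3349 - 2856 = 493
d = 1354 * 2856 / 493
= 3867024 / 493
= 7843.86 m

7843.86


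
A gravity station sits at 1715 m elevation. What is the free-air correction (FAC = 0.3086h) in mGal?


FAC = 0.3086 * h
= 0.3086 * 1715
= 529.249 mGal

529.249


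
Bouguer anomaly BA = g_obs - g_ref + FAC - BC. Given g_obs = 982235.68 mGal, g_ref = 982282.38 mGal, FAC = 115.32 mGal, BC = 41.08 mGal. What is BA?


BA = g_obs - g_ref + FAC - BC
= 982235.68 - 982282.38 + 115.32 - 41.08
= 27.54 mGal

27.54


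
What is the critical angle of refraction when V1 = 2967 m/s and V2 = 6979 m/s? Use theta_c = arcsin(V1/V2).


V1/V2 = 2967/6979 = 0.425133
theta_c = arcsin(0.425133) = 25.1591 degrees

25.1591


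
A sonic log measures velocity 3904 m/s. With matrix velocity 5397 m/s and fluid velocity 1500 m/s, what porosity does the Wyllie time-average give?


1/V - 1/Vm = 1/3904 - 1/5397 = 7.086e-05
1/Vf - 1/Vm = 1/1500 - 1/5397 = 0.00048138
phi = 7.086e-05 / 0.00048138 = 0.1472

0.1472


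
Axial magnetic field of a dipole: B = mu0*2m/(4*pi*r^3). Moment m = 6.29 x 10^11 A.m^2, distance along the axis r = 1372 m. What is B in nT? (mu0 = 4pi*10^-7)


m = 6.29 x 10^11 = 629000000000 A.m^2
2m = 1258000000000 A.m^2
r^3 = 1372^3 = 2582630848
B = (4pi*10^-7) * 1258000000000 / (4*pi * 2582630848) * 1e9
= 1580849.423286 / 32454296396.04 * 1e9
= 48710.0199 nT

48710.0199


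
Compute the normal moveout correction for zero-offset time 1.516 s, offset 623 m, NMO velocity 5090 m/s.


x/Vnmo = 623/5090 = 0.122397
(x/Vnmo)^2 = 0.014981
t0^2 = 2.298256
sqrt(2.298256 + 0.014981) = 1.520933
dt = 1.520933 - 1.516 = 0.004933

0.004933


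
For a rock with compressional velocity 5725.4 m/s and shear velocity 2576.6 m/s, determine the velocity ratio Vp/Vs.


Vp/Vs = 5725.4 / 2576.6
= 2.2221

2.2221


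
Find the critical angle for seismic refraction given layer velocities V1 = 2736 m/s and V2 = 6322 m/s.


V1/V2 = 2736/6322 = 0.432774
theta_c = arcsin(0.432774) = 25.6438 degrees

25.6438


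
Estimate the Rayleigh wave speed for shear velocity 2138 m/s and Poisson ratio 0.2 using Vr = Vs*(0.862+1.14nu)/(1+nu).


Numerator factor = 0.862 + 1.14*0.2 = 1.09
Denominator = 1 + 0.2 = 1.2
Vr = 2138 * 1.09 / 1.2 = 1942.02 m/s

1942.02


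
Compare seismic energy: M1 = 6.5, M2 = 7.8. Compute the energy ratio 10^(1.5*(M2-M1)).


M2 - M1 = 7.8 - 6.5 = 1.3
1.5 * 1.3 = 1.95
ratio = 10^1.95 = 89.13

89.13


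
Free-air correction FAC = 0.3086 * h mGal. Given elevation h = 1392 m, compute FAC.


FAC = 0.3086 * h
= 0.3086 * 1392
= 429.5712 mGal

429.5712


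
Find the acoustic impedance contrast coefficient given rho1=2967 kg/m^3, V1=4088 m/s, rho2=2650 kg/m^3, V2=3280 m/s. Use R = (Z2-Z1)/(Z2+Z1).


Z1 = 2967 * 4088 = 12129096
Z2 = 2650 * 3280 = 8692000
R = (8692000 - 12129096) / (8692000 + 12129096) = -3437096 / 20821096 = -0.1651

-0.1651


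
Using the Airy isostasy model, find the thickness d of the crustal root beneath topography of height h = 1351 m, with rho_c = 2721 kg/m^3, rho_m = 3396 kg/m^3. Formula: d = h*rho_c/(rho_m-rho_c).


rho_m - rho_c = 3396 - 2721 = 675
d = 1351 * 2721 / 675
= 3676071 / 675
= 5446.03 m

5446.03


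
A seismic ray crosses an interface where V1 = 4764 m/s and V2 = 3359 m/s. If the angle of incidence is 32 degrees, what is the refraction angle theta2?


sin(theta1) = sin(32 deg) = 0.529919
sin(theta2) = V2/V1 * sin(theta1) = 3359/4764 * 0.529919 = 0.373635
theta2 = arcsin(0.373635) = 21.94 degrees

21.94


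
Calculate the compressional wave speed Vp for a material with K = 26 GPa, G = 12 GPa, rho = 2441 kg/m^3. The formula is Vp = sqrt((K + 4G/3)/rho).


First compute the effective modulus:
K + 4G/3 = 26e9 + 4*12e9/3 = 42000000000.0 Pa
Then divide by density:
42000000000.0 / 2441 = 17206063.0889 Pa/(kg/m^3)
Take the square root:
Vp = sqrt(17206063.0889) = 4148.02 m/s

4148.02


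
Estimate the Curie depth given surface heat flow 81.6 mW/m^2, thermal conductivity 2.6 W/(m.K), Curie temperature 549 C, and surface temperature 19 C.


T_Curie - T_surf = 549 - 19 = 530 C
Convert q to W/m^2: 81.6 mW/m^2 = 0.0816 W/m^2
d = 530 * 2.6 / 0.0816 = 16887.25 m

16887.25


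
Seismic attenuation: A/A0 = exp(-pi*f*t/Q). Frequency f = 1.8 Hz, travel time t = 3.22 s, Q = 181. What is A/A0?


pi*f*t/Q = pi*1.8*3.22/181 = 0.1006
A/A0 = exp(-0.1006) = 0.904294

0.904294


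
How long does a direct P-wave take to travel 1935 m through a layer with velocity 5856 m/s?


t = x / V
= 1935 / 5856
= 0.3304 s

0.3304


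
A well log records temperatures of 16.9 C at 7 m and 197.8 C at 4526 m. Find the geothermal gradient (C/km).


dT = 197.8 - 16.9 = 180.9 C
dz = 4526 - 7 = 4519 m
gradient = dT/dz * 1000 = 180.9/4519 * 1000 = 40.031 C/km

40.031


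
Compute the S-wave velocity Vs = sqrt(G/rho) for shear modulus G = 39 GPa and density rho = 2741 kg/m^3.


Convert G to Pa: G = 39e9 Pa
Compute G/rho = 39e9 / 2741 = 14228383.8015
Vs = sqrt(14228383.8015) = 3772.05 m/s

3772.05


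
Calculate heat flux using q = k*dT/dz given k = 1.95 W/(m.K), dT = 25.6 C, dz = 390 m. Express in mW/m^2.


q = k * dT / dz * 1000
= 1.95 * 25.6 / 390 * 1000
= 0.128 * 1000
= 128.0 mW/m^2

128.0


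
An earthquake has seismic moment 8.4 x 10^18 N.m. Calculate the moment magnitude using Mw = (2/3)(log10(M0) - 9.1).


log10(M0) = log10(8.4 x 10^18) = 18.9243
Mw = 2/3 * (18.9243 - 9.1)
= 2/3 * 9.8243
= 6.55

6.55


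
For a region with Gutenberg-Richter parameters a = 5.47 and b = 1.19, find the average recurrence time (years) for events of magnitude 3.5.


log10(N) = 5.47 - 1.19*3.5 = 1.305
N = 10^1.305 = 20.183664
T = 1/N = 1/20.183664 = 0.0495 years

0.0495


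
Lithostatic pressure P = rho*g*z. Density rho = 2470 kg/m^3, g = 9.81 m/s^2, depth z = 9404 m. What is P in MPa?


P = rho * g * z / 1e6
= 2470 * 9.81 * 9404 / 1e6
= 227865502.8 / 1e6
= 227.8655 MPa

227.8655


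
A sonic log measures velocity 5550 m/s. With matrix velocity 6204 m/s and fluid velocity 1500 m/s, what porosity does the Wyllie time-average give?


1/V - 1/Vm = 1/5550 - 1/6204 = 1.899e-05
1/Vf - 1/Vm = 1/1500 - 1/6204 = 0.00050548
phi = 1.899e-05 / 0.00050548 = 0.0376

0.0376


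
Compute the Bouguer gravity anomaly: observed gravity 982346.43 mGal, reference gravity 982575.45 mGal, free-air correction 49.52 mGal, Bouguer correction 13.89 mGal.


BA = g_obs - g_ref + FAC - BC
= 982346.43 - 982575.45 + 49.52 - 13.89
= -193.39 mGal

-193.39


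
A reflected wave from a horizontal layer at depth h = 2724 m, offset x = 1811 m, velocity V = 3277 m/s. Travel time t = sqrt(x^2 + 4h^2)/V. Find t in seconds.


x^2 + 4h^2 = 1811^2 + 4*2724^2 = 3279721 + 29680704 = 32960425
sqrt(32960425) = 5741.1171
t = 5741.1171 / 3277 = 1.7519 s

1.7519


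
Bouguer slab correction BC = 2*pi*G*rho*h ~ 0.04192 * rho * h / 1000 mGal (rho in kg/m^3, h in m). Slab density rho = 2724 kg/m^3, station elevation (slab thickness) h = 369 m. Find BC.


BC = 0.04192 * rho * h / 1000
= 0.04192 * 2724 * 369 / 1000
= 42.1361 mGal

42.1361


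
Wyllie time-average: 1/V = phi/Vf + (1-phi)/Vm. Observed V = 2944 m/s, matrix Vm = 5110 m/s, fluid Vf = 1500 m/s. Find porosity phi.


1/V - 1/Vm = 1/2944 - 1/5110 = 0.00014398
1/Vf - 1/Vm = 1/1500 - 1/5110 = 0.00047097
phi = 0.00014398 / 0.00047097 = 0.3057

0.3057


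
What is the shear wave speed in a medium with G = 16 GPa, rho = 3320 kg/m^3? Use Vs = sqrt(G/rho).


Convert G to Pa: G = 16e9 Pa
Compute G/rho = 16e9 / 3320 = 4819277.1084
Vs = sqrt(4819277.1084) = 2195.29 m/s

2195.29


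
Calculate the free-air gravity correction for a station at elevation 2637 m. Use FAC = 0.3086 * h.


FAC = 0.3086 * h
= 0.3086 * 2637
= 813.7782 mGal

813.7782


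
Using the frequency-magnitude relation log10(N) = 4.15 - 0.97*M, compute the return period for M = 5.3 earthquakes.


log10(N) = 4.15 - 0.97*5.3 = -0.991
N = 10^-0.991 = 0.102094
T = 1/N = 1/0.102094 = 9.7949 years

9.7949


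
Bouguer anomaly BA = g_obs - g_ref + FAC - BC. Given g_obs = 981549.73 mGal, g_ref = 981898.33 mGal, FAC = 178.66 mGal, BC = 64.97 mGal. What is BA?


BA = g_obs - g_ref + FAC - BC
= 981549.73 - 981898.33 + 178.66 - 64.97
= -234.91 mGal

-234.91


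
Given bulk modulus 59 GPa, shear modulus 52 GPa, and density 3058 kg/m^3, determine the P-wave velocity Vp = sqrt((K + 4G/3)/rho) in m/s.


First compute the effective modulus:
K + 4G/3 = 59e9 + 4*52e9/3 = 128333333333.33 Pa
Then divide by density:
128333333333.33 / 3058 = 41966426.8585 Pa/(kg/m^3)
Take the square root:
Vp = sqrt(41966426.8585) = 6478.15 m/s

6478.15


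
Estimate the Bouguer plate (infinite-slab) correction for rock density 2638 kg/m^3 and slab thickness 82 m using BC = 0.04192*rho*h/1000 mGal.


BC = 0.04192 * rho * h / 1000
= 0.04192 * 2638 * 82 / 1000
= 9.068 mGal

9.068


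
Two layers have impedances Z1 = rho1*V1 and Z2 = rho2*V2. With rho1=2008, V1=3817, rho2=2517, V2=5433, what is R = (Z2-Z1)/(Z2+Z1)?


Z1 = 2008 * 3817 = 7664536
Z2 = 2517 * 5433 = 13674861
R = (13674861 - 7664536) / (13674861 + 7664536) = 6010325 / 21339397 = 0.2817

0.2817


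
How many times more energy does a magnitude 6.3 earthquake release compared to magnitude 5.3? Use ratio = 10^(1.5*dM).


M2 - M1 = 6.3 - 5.3 = 1.0
1.5 * 1.0 = 1.5
ratio = 10^1.5 = 31.62

31.62


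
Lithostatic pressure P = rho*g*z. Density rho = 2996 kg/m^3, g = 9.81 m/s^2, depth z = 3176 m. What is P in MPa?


P = rho * g * z / 1e6
= 2996 * 9.81 * 3176 / 1e6
= 93345053.76 / 1e6
= 93.3451 MPa

93.3451


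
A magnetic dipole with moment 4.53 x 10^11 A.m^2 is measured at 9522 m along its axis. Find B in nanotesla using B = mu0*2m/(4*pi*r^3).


m = 4.53 x 10^11 = 453000000000 A.m^2
2m = 906000000000 A.m^2
r^3 = 9522^3 = 863345304648
B = (4pi*10^-7) * 906000000000 / (4*pi * 863345304648) * 1e9
= 1138513.177661 / 10849117066373.59 * 1e9
= 104.9406 nT

104.9406


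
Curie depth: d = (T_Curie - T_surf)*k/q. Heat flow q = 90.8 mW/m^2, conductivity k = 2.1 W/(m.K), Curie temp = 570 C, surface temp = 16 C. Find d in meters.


T_Curie - T_surf = 570 - 16 = 554 C
Convert q to W/m^2: 90.8 mW/m^2 = 0.0908 W/m^2
d = 554 * 2.1 / 0.0908 = 12812.78 m

12812.78


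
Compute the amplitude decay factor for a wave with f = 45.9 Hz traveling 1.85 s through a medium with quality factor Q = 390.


pi*f*t/Q = pi*45.9*1.85/390 = 0.684021
A/A0 = exp(-0.684021) = 0.504584

0.504584


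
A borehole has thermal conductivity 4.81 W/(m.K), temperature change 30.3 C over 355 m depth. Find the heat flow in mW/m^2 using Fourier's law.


q = k * dT / dz * 1000
= 4.81 * 30.3 / 355 * 1000
= 0.410544 * 1000
= 410.5437 mW/m^2

410.5437


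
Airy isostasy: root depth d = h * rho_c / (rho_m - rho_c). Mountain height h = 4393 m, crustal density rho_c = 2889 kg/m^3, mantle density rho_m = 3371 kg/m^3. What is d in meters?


rho_m - rho_c = 3371 - 2889 = 482
d = 4393 * 2889 / 482
= 12691377 / 482
= 26330.66 m

26330.66


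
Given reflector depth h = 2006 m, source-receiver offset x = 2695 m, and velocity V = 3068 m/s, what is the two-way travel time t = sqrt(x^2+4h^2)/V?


x^2 + 4h^2 = 2695^2 + 4*2006^2 = 7263025 + 16096144 = 23359169
sqrt(23359169) = 4833.1324
t = 4833.1324 / 3068 = 1.5753 s

1.5753


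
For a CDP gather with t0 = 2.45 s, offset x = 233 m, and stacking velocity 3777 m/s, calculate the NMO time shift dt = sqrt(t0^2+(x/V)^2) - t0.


x/Vnmo = 233/3777 = 0.061689
(x/Vnmo)^2 = 0.003806
t0^2 = 6.0025
sqrt(6.0025 + 0.003806) = 2.450777
dt = 2.450777 - 2.45 = 0.000777

7.770000e-04


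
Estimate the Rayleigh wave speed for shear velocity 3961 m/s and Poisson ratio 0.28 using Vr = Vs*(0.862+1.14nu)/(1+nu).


Numerator factor = 0.862 + 1.14*0.28 = 1.1812
Denominator = 1 + 0.28 = 1.28
Vr = 3961 * 1.1812 / 1.28 = 3655.26 m/s

3655.26


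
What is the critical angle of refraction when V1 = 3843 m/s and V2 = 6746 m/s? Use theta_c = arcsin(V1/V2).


V1/V2 = 3843/6746 = 0.569671
theta_c = arcsin(0.569671) = 34.7273 degrees

34.7273


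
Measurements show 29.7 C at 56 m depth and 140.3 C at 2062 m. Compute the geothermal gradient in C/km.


dT = 140.3 - 29.7 = 110.6 C
dz = 2062 - 56 = 2006 m
gradient = dT/dz * 1000 = 110.6/2006 * 1000 = 55.1346 C/km

55.1346


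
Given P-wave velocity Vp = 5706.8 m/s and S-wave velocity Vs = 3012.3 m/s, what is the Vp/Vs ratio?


Vp/Vs = 5706.8 / 3012.3
= 1.8945

1.8945


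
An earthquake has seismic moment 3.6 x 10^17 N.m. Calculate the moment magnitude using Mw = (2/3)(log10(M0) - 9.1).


log10(M0) = log10(3.6 x 10^17) = 17.5563
Mw = 2/3 * (17.5563 - 9.1)
= 2/3 * 8.4563
= 5.64

5.64


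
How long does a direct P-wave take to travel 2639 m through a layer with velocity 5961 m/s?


t = x / V
= 2639 / 5961
= 0.4427 s

0.4427


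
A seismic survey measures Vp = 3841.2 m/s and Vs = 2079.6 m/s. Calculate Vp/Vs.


Vp/Vs = 3841.2 / 2079.6
= 1.8471

1.8471


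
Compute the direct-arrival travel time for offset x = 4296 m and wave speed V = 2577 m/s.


t = x / V
= 4296 / 2577
= 1.6671 s

1.6671


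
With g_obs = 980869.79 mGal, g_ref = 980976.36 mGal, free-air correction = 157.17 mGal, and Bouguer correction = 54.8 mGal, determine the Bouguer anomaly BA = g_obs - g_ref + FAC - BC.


BA = g_obs - g_ref + FAC - BC
= 980869.79 - 980976.36 + 157.17 - 54.8
= -4.2 mGal

-4.2


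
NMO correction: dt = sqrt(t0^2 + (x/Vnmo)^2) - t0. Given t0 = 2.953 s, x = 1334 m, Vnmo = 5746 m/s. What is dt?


x/Vnmo = 1334/5746 = 0.232162
(x/Vnmo)^2 = 0.053899
t0^2 = 8.720209
sqrt(8.720209 + 0.053899) = 2.962112
dt = 2.962112 - 2.953 = 0.009112

0.009112


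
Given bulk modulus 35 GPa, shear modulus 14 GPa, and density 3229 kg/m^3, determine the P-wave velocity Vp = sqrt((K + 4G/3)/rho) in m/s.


First compute the effective modulus:
K + 4G/3 = 35e9 + 4*14e9/3 = 53666666666.67 Pa
Then divide by density:
53666666666.67 / 3229 = 16620212.6561 Pa/(kg/m^3)
Take the square root:
Vp = sqrt(16620212.6561) = 4076.79 m/s

4076.79


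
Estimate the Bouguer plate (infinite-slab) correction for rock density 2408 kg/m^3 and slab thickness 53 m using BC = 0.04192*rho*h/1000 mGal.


BC = 0.04192 * rho * h / 1000
= 0.04192 * 2408 * 53 / 1000
= 5.35 mGal

5.35


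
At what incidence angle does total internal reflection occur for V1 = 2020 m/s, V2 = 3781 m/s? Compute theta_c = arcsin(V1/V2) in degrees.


V1/V2 = 2020/3781 = 0.53425
theta_c = arcsin(0.53425) = 32.2931 degrees

32.2931


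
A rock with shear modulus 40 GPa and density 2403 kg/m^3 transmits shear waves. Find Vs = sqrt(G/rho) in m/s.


Convert G to Pa: G = 40e9 Pa
Compute G/rho = 40e9 / 2403 = 16645859.3425
Vs = sqrt(16645859.3425) = 4079.93 m/s

4079.93


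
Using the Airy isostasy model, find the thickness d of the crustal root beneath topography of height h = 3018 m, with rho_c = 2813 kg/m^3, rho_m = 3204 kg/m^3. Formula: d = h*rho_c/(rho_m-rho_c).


rho_m - rho_c = 3204 - 2813 = 391
d = 3018 * 2813 / 391
= 8489634 / 391
= 21712.62 m

21712.62


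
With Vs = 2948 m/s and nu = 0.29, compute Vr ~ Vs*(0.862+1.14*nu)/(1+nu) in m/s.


Numerator factor = 0.862 + 1.14*0.29 = 1.1926
Denominator = 1 + 0.29 = 1.29
Vr = 2948 * 1.1926 / 1.29 = 2725.41 m/s

2725.41


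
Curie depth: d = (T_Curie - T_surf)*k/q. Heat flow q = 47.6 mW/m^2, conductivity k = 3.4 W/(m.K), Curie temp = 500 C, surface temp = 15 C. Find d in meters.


T_Curie - T_surf = 500 - 15 = 485 C
Convert q to W/m^2: 47.6 mW/m^2 = 0.0476 W/m^2
d = 485 * 3.4 / 0.0476 = 34642.86 m

34642.86


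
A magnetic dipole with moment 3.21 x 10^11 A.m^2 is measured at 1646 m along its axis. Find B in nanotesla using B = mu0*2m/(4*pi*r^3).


m = 3.21 x 10^11 = 321000000000 A.m^2
2m = 642000000000 A.m^2
r^3 = 1646^3 = 4459534136
B = (4pi*10^-7) * 642000000000 / (4*pi * 4459534136) * 1e9
= 806760.993442 / 56040158720.36 * 1e9
= 14396.1226 nT

14396.1226


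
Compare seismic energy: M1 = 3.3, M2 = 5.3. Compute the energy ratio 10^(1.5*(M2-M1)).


M2 - M1 = 5.3 - 3.3 = 2.0
1.5 * 2.0 = 3.0
ratio = 10^3.0 = 1000.0

1000.0


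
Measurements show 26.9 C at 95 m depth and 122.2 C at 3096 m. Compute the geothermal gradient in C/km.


dT = 122.2 - 26.9 = 95.3 C
dz = 3096 - 95 = 3001 m
gradient = dT/dz * 1000 = 95.3/3001 * 1000 = 31.7561 C/km

31.7561


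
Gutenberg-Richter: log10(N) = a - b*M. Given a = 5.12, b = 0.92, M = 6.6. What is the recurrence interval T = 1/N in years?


log10(N) = 5.12 - 0.92*6.6 = -0.952
N = 10^-0.952 = 0.111686
T = 1/N = 1/0.111686 = 8.9536 years

8.9536


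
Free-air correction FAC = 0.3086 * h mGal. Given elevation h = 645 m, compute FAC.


FAC = 0.3086 * h
= 0.3086 * 645
= 199.047 mGal

199.047


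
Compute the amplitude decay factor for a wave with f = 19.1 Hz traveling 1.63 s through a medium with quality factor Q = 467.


pi*f*t/Q = pi*19.1*1.63/467 = 0.209437
A/A0 = exp(-0.209437) = 0.811041

0.811041


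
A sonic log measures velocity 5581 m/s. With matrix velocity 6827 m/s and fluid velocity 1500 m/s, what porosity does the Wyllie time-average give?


1/V - 1/Vm = 1/5581 - 1/6827 = 3.27e-05
1/Vf - 1/Vm = 1/1500 - 1/6827 = 0.00052019
phi = 3.27e-05 / 0.00052019 = 0.0629

0.0629


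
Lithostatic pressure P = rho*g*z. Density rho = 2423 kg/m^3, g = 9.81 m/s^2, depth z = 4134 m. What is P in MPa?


P = rho * g * z / 1e6
= 2423 * 9.81 * 4134 / 1e6
= 98263650.42 / 1e6
= 98.2637 MPa

98.2637


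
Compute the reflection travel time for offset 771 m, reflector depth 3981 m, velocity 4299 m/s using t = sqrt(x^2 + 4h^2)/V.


x^2 + 4h^2 = 771^2 + 4*3981^2 = 594441 + 63393444 = 63987885
sqrt(63987885) = 7999.2428
t = 7999.2428 / 4299 = 1.8607 s

1.8607


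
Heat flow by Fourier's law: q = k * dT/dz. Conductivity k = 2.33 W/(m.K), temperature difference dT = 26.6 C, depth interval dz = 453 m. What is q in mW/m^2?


q = k * dT / dz * 1000
= 2.33 * 26.6 / 453 * 1000
= 0.136817 * 1000
= 136.8168 mW/m^2

136.8168


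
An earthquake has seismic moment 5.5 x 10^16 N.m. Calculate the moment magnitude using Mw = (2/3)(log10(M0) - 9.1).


log10(M0) = log10(5.5 x 10^16) = 16.7404
Mw = 2/3 * (16.7404 - 9.1)
= 2/3 * 7.6404
= 5.09

5.09


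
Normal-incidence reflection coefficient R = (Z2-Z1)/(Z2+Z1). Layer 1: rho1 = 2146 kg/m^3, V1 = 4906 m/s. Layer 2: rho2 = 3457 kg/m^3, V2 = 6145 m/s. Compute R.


Z1 = 2146 * 4906 = 10528276
Z2 = 3457 * 6145 = 21243265
R = (21243265 - 10528276) / (21243265 + 10528276) = 10714989 / 31771541 = 0.3373

0.3373


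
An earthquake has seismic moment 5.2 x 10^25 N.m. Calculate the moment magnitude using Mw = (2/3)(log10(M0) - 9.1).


log10(M0) = log10(5.2 x 10^25) = 25.716
Mw = 2/3 * (25.716 - 9.1)
= 2/3 * 16.616
= 11.08

11.08


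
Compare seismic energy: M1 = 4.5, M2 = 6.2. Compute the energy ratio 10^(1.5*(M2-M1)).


M2 - M1 = 6.2 - 4.5 = 1.7
1.5 * 1.7 = 2.55
ratio = 10^2.55 = 354.81

354.81


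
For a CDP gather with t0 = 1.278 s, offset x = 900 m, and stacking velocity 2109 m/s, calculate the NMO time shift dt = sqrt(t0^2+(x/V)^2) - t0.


x/Vnmo = 900/2109 = 0.426743
(x/Vnmo)^2 = 0.182109
t0^2 = 1.633284
sqrt(1.633284 + 0.182109) = 1.347365
dt = 1.347365 - 1.278 = 0.069365

0.069365


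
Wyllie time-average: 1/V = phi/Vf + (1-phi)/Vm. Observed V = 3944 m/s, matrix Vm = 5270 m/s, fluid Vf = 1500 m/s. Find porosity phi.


1/V - 1/Vm = 1/3944 - 1/5270 = 6.38e-05
1/Vf - 1/Vm = 1/1500 - 1/5270 = 0.00047691
phi = 6.38e-05 / 0.00047691 = 0.1338

0.1338


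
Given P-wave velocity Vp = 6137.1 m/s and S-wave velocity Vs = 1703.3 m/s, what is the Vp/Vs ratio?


Vp/Vs = 6137.1 / 1703.3
= 3.6031

3.6031


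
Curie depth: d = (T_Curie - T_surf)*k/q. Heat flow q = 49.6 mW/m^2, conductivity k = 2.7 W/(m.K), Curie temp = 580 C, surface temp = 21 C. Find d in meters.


T_Curie - T_surf = 580 - 21 = 559 C
Convert q to W/m^2: 49.6 mW/m^2 = 0.0496 W/m^2
d = 559 * 2.7 / 0.0496 = 30429.44 m

30429.44


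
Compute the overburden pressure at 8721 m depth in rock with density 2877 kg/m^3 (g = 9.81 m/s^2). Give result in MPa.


P = rho * g * z / 1e6
= 2877 * 9.81 * 8721 / 1e6
= 246136009.77 / 1e6
= 246.136 MPa

246.136


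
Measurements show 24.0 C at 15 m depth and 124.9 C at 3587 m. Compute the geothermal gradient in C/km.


dT = 124.9 - 24.0 = 100.9 C
dz = 3587 - 15 = 3572 m
gradient = dT/dz * 1000 = 100.9/3572 * 1000 = 28.2475 C/km

28.2475


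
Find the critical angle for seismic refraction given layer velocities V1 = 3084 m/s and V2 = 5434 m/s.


V1/V2 = 3084/5434 = 0.567538
theta_c = arcsin(0.567538) = 34.5787 degrees

34.5787


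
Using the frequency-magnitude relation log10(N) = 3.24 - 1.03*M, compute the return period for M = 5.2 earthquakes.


log10(N) = 3.24 - 1.03*5.2 = -2.116
N = 10^-2.116 = 0.007656
T = 1/N = 1/0.007656 = 130.6171 years

130.6171


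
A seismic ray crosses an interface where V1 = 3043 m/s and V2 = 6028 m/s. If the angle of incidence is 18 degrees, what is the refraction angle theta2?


sin(theta1) = sin(18 deg) = 0.309017
sin(theta2) = V2/V1 * sin(theta1) = 6028/3043 * 0.309017 = 0.612144
theta2 = arcsin(0.612144) = 37.7447 degrees

37.7447


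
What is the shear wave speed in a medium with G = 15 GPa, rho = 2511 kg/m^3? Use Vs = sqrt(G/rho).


Convert G to Pa: G = 15e9 Pa
Compute G/rho = 15e9 / 2511 = 5973715.6511
Vs = sqrt(5973715.6511) = 2444.12 m/s

2444.12


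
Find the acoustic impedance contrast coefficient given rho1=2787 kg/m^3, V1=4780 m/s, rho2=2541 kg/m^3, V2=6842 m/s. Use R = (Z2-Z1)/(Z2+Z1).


Z1 = 2787 * 4780 = 13321860
Z2 = 2541 * 6842 = 17385522
R = (17385522 - 13321860) / (17385522 + 13321860) = 4063662 / 30707382 = 0.1323

0.1323


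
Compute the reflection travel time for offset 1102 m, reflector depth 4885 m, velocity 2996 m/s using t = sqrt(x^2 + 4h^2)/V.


x^2 + 4h^2 = 1102^2 + 4*4885^2 = 1214404 + 95452900 = 96667304
sqrt(96667304) = 9831.9532
t = 9831.9532 / 2996 = 3.2817 s

3.2817


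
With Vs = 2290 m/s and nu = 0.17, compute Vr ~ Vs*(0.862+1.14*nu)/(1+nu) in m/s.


Numerator factor = 0.862 + 1.14*0.17 = 1.0558
Denominator = 1 + 0.17 = 1.17
Vr = 2290 * 1.0558 / 1.17 = 2066.48 m/s

2066.48


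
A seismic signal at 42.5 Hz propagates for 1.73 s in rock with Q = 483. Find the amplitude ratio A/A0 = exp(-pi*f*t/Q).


pi*f*t/Q = pi*42.5*1.73/483 = 0.478231
A/A0 = exp(-0.478231) = 0.619879

0.619879
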